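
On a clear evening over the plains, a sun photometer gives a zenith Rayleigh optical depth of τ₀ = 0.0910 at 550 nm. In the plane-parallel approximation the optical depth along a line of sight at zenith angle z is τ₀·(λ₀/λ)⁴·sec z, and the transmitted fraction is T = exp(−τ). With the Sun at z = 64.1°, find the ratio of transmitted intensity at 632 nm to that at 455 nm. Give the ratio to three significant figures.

Airmass: sec 64.1° = 2.2894.
τ(632 nm) = 0.0910 × (550/632)⁴ × 2.2894 = 0.0910 × 0.5736 × 2.2894 = 0.1195.
τ(455 nm) = 0.0910 × (550/455)⁴ × 2.2894 = 0.0910 × 2.1350 × 2.2894 = 0.4448.
T(632)/T(455) = exp(τ_B − τ_A) = exp(0.3253) = 1.3845.

1.38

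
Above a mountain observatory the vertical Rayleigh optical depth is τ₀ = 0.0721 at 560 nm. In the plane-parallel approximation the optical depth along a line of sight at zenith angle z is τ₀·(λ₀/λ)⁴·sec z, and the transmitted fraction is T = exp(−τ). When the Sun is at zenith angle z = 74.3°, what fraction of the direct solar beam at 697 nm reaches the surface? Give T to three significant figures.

sec 74.3° = 3.6955.
τ = 0.0721 × (560/697)⁴ × 3.6955 = 0.0721 × 0.4167 × 3.6955 = 0.1110.
T = exp(−0.1110) = 0.8949.

0.895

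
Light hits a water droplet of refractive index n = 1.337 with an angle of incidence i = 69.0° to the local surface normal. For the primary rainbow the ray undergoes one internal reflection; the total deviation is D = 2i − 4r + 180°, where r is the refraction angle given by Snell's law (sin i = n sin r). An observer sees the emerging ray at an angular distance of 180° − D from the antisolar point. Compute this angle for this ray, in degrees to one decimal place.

39.2°

sin r = sin 69.0° / 1.337 = 0.9336/1.337 = 0.6983; r = 44.29°.
D = 2·69.0° − 4·44.29° + 180° = 138.00° − 177.15° + 180° = 140.85°.
Angle from antisolar point = 180° − D = 39.15°.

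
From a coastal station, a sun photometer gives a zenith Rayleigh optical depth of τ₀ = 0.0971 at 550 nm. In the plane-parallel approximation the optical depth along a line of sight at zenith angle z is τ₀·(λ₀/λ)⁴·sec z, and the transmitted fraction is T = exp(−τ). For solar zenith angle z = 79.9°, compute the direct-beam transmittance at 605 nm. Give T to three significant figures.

sec 79.9° = 5.7023.
τ = 0.0971 × (550/605)⁴ × 5.7023 = 0.0971 × 0.6830 × 5.7023 = 0.3782.
T = exp(−0.3782) = 0.6851.

0.685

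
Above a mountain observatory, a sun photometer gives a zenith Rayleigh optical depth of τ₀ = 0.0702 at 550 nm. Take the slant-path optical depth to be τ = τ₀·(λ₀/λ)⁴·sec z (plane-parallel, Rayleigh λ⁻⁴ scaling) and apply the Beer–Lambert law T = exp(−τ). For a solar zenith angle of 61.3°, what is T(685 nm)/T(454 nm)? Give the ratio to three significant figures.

Airmass: sec 61.3° = 2.0824.
τ(685 nm) = 0.0702 × (550/685)⁴ × 2.0824 = 0.0702 × 0.4156 × 2.0824 = 0.0608.
τ(454 nm) = 0.0702 × (550/454)⁴ × 2.0824 = 0.0702 × 2.1539 × 2.0824 = 0.3149.
T(685)/T(454) = exp(τ_B − τ_A) = exp(0.2541) = 1.2893.

1.29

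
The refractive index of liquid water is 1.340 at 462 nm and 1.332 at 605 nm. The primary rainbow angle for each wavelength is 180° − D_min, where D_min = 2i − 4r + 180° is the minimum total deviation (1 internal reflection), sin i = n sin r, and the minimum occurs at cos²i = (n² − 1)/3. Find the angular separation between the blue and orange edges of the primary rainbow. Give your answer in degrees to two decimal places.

1.15°

At 462 nm (n = 1.340): cos²i = 0.26520 → i = 59.004°, r = 39.770°, D_min = 138.929°, rainbow angle = 41.071°.
At 605 nm (n = 1.332): cos²i = 0.25807 → i = 59.469°, r = 40.290°, D_min = 137.776°, rainbow angle = 42.224°.
Angular width = |41.071° − 42.224°| = 1.153°.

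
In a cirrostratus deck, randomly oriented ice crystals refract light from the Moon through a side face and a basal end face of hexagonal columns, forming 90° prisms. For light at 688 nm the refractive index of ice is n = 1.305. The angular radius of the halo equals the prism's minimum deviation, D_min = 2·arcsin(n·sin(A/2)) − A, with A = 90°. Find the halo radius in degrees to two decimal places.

n·sin(A/2) = 1.305 × sin 45° = 1.305 × 0.7071 = 0.9228.
D_min = 2·arcsin(0.9228) − 90° = 2 × 67.335° − 90° = 44.670°.

44.67°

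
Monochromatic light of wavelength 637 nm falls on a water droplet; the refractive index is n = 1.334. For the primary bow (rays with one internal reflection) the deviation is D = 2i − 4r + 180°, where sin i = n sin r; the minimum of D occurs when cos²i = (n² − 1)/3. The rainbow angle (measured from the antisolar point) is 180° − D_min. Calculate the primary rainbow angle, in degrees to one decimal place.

cos²i = (1.77956 − 1)/3 = 0.25985; i = arccos(0.50976) = 59.352°.
sin r = sin 59.352°/1.334 = 0.64492; r = 40.159°.
D_min = 2·59.352° − 4·40.159° + 180° = 138.067°.
Rainbow angle = 180° − D_min = 41.933°.

41.9°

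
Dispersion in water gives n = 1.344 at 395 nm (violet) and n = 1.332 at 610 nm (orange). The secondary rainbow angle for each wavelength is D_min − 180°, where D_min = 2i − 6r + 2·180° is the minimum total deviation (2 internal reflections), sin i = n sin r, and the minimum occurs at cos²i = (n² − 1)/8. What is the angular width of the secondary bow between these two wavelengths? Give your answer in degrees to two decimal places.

At 395 nm (n = 1.344): cos²i = 0.10079 → i = 71.490°, r = 44.874°, D_min = 233.733°, rainbow angle = 53.733°.
At 610 nm (n = 1.332): cos²i = 0.09678 → i = 71.875°, r = 45.520°, D_min = 230.628°, rainbow angle = 50.628°.
Angular width = |53.733° − 50.628°| = 3.104°.

3.10°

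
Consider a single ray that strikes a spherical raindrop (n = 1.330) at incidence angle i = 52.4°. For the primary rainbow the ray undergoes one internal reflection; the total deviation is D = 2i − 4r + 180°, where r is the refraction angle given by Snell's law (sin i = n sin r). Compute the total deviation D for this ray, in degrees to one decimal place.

sin r = sin 52.4° / 1.330 = 0.7923/1.330 = 0.5957; r = 36.56°.
D = 2·52.4° − 4·36.56° + 180° = 104.80° − 146.25° + 180° = 138.55°.

138.5°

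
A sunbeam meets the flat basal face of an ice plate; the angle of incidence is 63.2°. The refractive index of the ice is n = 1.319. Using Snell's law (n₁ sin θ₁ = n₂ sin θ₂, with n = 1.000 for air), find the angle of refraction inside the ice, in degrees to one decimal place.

Snell: sin θ_r = sin θ_i / n = sin 63.2° / 1.319 = 0.8926 / 1.319 = 0.6767.
θ_r = arcsin(0.6767) = 42.59°.

42.6°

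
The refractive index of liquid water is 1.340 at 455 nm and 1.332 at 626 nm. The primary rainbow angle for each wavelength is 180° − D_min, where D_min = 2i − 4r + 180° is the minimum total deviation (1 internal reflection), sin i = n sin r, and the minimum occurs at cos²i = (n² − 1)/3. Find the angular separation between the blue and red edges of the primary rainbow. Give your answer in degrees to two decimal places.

1.15°

At 455 nm (n = 1.340): cos²i = 0.26520 → i = 59.004°, r = 39.770°, D_min = 138.929°, rainbow angle = 41.071°.
At 626 nm (n = 1.332): cos²i = 0.25807 → i = 59.469°, r = 40.290°, D_min = 137.776°, rainbow angle = 42.224°.
Angular width = |41.071° − 42.224°| = 1.153°.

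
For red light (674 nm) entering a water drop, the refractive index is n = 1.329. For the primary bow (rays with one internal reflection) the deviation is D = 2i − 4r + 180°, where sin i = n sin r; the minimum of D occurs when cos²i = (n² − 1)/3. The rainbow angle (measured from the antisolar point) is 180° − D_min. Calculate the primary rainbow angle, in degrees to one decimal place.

cos²i = (1.76624 − 1)/3 = 0.25541; i = arccos(0.50538) = 59.643°.
sin r = sin 59.643°/1.329 = 0.64928; r = 40.487°.
D_min = 2·59.643° − 4·40.487° + 180° = 137.337°.
Rainbow angle = 180° − D_min = 42.663°.

42.7°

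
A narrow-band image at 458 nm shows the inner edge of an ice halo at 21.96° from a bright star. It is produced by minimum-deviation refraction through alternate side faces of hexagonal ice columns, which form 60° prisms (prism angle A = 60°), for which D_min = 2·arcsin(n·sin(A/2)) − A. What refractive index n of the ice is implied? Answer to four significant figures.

Rearranging: n = sin((D_min + A)/2) / sin(A/2).
(D_min + A)/2 = (21.96° + 60°)/2 = 40.980°.
n = sin 40.980° / sin 30° = 0.6558 / 0.5000 = 1.3116.

1.312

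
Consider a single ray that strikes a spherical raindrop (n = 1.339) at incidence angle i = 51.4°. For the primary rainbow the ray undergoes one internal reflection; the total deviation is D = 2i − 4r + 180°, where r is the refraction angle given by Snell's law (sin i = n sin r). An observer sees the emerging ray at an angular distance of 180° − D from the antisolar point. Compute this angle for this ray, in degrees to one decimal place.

40.0°

sin r = sin 51.4° / 1.339 = 0.7815/1.339 = 0.5837; r = 35.71°.
D = 2·51.4° − 4·35.71° + 180° = 102.80° − 142.83° + 180° = 139.97°.
Angle from antisolar point = 180° − D = 40.03°.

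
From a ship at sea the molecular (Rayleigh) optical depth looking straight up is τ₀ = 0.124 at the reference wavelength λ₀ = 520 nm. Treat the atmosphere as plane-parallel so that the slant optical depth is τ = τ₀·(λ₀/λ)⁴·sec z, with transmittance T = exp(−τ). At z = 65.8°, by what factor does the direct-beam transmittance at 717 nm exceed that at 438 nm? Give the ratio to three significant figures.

1.68

Airmass: sec 65.8° = 2.4395.
τ(717 nm) = 0.124 × (520/717)⁴ × 2.4395 = 0.124 × 0.2767 × 2.4395 = 0.0837.
τ(438 nm) = 0.124 × (520/438)⁴ × 2.4395 = 0.124 × 1.9866 × 2.4395 = 0.6009.
T(717)/T(438) = exp(τ_B − τ_A) = exp(0.5173) = 1.6774.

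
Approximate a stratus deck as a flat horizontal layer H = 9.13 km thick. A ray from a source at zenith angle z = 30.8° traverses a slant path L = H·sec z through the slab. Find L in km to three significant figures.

sec z = 1/cos 30.8° = 1.1642.
L = 9.13 × 1.1642 = 10.629 km.

10.6 km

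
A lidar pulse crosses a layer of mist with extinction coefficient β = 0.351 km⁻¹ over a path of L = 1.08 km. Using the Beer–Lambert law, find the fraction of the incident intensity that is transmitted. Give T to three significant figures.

0.684

τ = β·L = 0.351 × 1.08 = 0.3791.
T = exp(−0.3791) = 0.6845.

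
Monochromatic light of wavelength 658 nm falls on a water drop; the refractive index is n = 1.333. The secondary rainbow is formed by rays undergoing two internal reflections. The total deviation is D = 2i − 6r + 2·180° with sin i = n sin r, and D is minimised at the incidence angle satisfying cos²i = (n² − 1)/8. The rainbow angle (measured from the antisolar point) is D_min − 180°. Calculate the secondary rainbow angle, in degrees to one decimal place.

50.9°

cos²i = (1.77689 − 1)/8 = 0.09711; i = arccos(0.31163) = 71.843°.
sin r = sin 71.843°/1.333 = 0.71283; r = 45.466°.
D_min = 2·71.843° − 6·45.466° + 360° = 230.891°.
Rainbow angle = D_min − 180° = 50.891°.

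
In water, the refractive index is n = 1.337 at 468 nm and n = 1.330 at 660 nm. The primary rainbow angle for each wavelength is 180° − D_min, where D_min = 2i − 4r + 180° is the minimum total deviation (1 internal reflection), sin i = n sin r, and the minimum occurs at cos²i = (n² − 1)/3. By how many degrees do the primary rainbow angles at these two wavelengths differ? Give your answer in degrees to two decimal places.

At 468 nm (n = 1.337): cos²i = 0.26252 → i = 59.178°, r = 39.964°, D_min = 138.500°, rainbow angle = 41.500°.
At 660 nm (n = 1.330): cos²i = 0.25630 → i = 59.585°, r = 40.422°, D_min = 137.484°, rainbow angle = 42.516°.
Angular width = |41.500° − 42.516°| = 1.016°.

1.02°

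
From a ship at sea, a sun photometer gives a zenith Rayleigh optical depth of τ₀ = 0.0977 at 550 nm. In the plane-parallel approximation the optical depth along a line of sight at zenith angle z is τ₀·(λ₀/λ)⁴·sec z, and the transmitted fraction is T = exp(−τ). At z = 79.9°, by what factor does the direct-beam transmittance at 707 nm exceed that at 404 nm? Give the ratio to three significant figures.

Airmass: sec 79.9° = 5.7023.
τ(707 nm) = 0.0977 × (550/707)⁴ × 5.7023 = 0.0977 × 0.3662 × 5.7023 = 0.2040.
τ(404 nm) = 0.0977 × (550/404)⁴ × 5.7023 = 0.0977 × 3.4350 × 5.7023 = 1.9137.
T(707)/T(404) = exp(τ_B − τ_A) = exp(1.7097) = 5.5270.

5.53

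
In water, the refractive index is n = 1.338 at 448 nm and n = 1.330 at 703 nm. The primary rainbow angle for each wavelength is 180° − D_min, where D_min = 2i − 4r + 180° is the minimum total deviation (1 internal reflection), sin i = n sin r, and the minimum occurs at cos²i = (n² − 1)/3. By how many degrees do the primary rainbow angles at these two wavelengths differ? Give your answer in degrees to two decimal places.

At 448 nm (n = 1.338): cos²i = 0.26341 → i = 59.120°, r = 39.899°, D_min = 138.643°, rainbow angle = 41.357°.
At 703 nm (n = 1.330): cos²i = 0.25630 → i = 59.585°, r = 40.422°, D_min = 137.484°, rainbow angle = 42.516°.
Angular width = |41.357° − 42.516°| = 1.160°.

1.16°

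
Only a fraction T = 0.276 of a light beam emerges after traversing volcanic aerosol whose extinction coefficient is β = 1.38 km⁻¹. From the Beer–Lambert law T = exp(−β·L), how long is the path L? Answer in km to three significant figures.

Beer–Lambert: T = exp(−βL) ⇒ L = −ln(T)/β = −ln(0.276)/1.38 = 1.2874/1.38 = 0.9329 km.

0.933 km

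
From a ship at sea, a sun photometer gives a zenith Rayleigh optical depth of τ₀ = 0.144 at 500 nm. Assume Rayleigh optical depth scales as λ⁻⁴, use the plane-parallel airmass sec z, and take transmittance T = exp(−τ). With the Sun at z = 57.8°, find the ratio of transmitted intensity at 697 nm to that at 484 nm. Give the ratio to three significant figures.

Airmass: sec 57.8° = 1.8766.
τ(697 nm) = 0.144 × (500/697)⁴ × 1.8766 = 0.144 × 0.2648 × 1.8766 = 0.0716.
τ(484 nm) = 0.144 × (500/484)⁴ × 1.8766 = 0.144 × 1.1389 × 1.8766 = 0.3078.
T(697)/T(484) = exp(τ_B − τ_A) = exp(0.2362) = 1.2664.

1.27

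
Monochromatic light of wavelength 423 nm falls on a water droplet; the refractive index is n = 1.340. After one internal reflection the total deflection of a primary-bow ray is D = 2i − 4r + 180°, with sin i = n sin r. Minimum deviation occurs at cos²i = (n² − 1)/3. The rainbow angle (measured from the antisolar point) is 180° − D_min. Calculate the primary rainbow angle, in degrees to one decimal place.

41.1°

cos²i = (1.79560 − 1)/3 = 0.26520; i = arccos(0.51498) = 59.004°.
sin r = sin 59.004°/1.340 = 0.63971; r = 39.770°.
D_min = 2·59.004° − 4·39.770° + 180° = 138.929°.
Rainbow angle = 180° − D_min = 41.071°.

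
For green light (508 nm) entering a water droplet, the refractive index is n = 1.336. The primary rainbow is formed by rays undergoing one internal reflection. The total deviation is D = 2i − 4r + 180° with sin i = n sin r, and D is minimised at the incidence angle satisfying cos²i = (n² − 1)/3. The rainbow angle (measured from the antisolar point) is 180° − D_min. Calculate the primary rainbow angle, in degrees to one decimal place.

41.6°

cos²i = (1.78490 − 1)/3 = 0.26163; i = arccos(0.51150) = 59.236°.
sin r = sin 59.236°/1.336 = 0.64318; r = 40.029°.
D_min = 2·59.236° − 4·40.029° + 180° = 138.356°.
Rainbow angle = 180° − D_min = 41.644°.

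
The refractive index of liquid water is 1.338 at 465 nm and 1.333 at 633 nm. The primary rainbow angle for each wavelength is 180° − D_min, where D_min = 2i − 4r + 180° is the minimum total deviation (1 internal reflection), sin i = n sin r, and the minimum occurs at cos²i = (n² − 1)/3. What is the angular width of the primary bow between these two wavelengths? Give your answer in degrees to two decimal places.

At 465 nm (n = 1.338): cos²i = 0.26341 → i = 59.120°, r = 39.899°, D_min = 138.643°, rainbow angle = 41.357°.
At 633 nm (n = 1.333): cos²i = 0.25896 → i = 59.410°, r = 40.225°, D_min = 137.922°, rainbow angle = 42.078°.
Angular width = |41.357° − 42.078°| = 0.722°.

0.72°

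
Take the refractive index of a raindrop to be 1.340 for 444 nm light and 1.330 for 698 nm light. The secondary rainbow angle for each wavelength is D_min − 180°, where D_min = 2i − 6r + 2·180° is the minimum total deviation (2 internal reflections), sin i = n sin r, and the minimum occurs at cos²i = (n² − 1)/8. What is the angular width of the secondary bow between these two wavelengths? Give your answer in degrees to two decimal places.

At 444 nm (n = 1.340): cos²i = 0.09945 → i = 71.618°, r = 45.088°, D_min = 232.709°, rainbow angle = 52.709°.
At 698 nm (n = 1.330): cos²i = 0.09611 → i = 71.940°, r = 45.630°, D_min = 230.101°, rainbow angle = 50.101°.
Angular width = |52.709° − 50.101°| = 2.608°.

2.61°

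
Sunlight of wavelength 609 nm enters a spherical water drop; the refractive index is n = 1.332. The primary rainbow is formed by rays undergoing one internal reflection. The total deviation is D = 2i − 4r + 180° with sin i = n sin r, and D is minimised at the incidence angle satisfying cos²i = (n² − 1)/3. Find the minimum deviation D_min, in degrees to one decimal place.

cos²i = (1.77422 − 1)/3 = 0.25807; i = arccos(0.50801) = 59.469°.
sin r = sin 59.469°/1.332 = 0.64666; r = 40.290°.
D_min = 2·59.469° − 4·40.290° + 180° = 137.776°.

137.8°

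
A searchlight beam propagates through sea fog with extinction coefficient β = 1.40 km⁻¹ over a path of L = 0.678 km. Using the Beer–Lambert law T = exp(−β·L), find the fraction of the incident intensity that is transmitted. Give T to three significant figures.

0.387

τ = β·L = 1.40 × 0.678 = 0.9492.
T = exp(−0.9492) = 0.3871.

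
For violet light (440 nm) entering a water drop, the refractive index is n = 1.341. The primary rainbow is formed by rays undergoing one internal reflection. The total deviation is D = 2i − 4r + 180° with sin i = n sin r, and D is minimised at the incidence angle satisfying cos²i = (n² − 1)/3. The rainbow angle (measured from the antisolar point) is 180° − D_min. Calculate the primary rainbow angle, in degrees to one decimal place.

40.9°

cos²i = (1.79828 − 1)/3 = 0.26609; i = arccos(0.51584) = 58.946°.
sin r = sin 58.946°/1.341 = 0.63884; r = 39.705°.
D_min = 2·58.946° − 4·39.705° + 180° = 139.071°.
Rainbow angle = 180° − D_min = 40.929°.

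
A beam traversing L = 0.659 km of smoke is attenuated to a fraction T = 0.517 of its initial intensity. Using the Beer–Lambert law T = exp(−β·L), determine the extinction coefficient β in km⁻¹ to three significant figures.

1.00 km⁻¹

Beer–Lambert: T = exp(−βL) ⇒ β = −ln(T)/L = −ln(0.517)/0.659 = 0.6597/0.659 = 1.001 km⁻¹.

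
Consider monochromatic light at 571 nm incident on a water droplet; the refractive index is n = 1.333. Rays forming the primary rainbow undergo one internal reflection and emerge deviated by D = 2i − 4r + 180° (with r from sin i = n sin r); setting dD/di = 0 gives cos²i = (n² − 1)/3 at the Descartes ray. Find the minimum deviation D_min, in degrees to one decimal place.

cos²i = (1.77689 − 1)/3 = 0.25896; i = arccos(0.50888) = 59.410°.
sin r = sin 59.410°/1.333 = 0.64579; r = 40.225°.
D_min = 2·59.410° − 4·40.225° + 180° = 137.922°.

137.9°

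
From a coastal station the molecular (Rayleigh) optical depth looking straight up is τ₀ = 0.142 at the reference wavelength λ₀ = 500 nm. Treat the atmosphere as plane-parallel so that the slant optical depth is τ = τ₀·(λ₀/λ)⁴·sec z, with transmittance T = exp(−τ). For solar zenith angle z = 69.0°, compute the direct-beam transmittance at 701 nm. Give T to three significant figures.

0.903

sec 69.0° = 2.7904.
τ = 0.142 × (500/701)⁴ × 2.7904 = 0.142 × 0.2588 × 2.7904 = 0.1026.
T = exp(−0.1026) = 0.9025.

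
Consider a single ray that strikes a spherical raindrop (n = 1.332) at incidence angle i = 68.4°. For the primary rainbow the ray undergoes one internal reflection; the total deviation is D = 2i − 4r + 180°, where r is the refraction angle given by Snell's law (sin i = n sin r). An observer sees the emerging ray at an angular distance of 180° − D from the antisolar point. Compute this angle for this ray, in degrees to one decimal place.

40.3°

sin r = sin 68.4° / 1.332 = 0.9298/1.332 = 0.6980; r = 44.27°.
D = 2·68.4° − 4·44.27° + 180° = 136.80° − 177.08° + 180° = 139.72°.
Angle from antisolar point = 180° − D = 40.28°.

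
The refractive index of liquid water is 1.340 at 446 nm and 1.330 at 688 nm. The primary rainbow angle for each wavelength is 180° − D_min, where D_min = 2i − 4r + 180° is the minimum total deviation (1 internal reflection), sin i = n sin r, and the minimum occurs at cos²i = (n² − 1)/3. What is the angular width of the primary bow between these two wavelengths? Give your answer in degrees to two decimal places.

1.45°

At 446 nm (n = 1.340): cos²i = 0.26520 → i = 59.004°, r = 39.770°, D_min = 138.929°, rainbow angle = 41.071°.
At 688 nm (n = 1.330): cos²i = 0.25630 → i = 59.585°, r = 40.422°, D_min = 137.484°, rainbow angle = 42.516°.
Angular width = |41.071° − 42.516°| = 1.445°.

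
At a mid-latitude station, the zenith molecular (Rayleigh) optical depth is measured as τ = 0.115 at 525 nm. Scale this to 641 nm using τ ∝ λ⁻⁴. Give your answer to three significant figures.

τ(641 nm) = τ(525 nm) × (525/641)⁴ = 0.115 × (0.8190)⁴ = 0.115 × 0.4500 = 0.0517.

0.0517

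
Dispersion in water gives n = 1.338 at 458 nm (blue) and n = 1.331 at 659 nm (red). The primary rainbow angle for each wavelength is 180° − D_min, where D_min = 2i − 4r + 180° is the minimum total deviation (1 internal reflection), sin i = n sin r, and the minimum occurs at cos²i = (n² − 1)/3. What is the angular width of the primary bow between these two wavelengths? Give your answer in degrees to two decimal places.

1.01°

At 458 nm (n = 1.338): cos²i = 0.26341 → i = 59.120°, r = 39.899°, D_min = 138.643°, rainbow angle = 41.357°.
At 659 nm (n = 1.331): cos²i = 0.25719 → i = 59.527°, r = 40.356°, D_min = 137.630°, rainbow angle = 42.370°.
Angular width = |41.357° − 42.370°| = 1.013°.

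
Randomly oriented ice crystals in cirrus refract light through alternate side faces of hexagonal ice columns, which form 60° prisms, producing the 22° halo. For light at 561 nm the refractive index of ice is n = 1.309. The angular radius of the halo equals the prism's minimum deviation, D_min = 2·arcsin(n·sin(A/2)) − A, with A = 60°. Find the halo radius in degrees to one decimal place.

n·sin(A/2) = 1.309 × sin 30° = 1.309 × 0.5000 = 0.6545.
D_min = 2·arcsin(0.6545) − 60° = 2 × 40.882° − 60° = 21.763°.

21.8°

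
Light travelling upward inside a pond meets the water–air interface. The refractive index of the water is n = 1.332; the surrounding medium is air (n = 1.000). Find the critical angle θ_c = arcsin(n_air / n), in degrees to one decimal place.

sin θ_c = n_air / n = 1.000 / 1.332 = 0.7508.
θ_c = arcsin(0.7508) = 48.66°.

48.7°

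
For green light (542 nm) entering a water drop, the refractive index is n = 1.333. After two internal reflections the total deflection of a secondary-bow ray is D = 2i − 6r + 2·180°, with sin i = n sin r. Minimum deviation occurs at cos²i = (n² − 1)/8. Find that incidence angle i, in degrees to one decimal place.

71.8°

cos²i = (1.333² − 1)/8 = (1.77689 − 1)/8 = 0.09711.
cos i = 0.31163, so i = 71.843°.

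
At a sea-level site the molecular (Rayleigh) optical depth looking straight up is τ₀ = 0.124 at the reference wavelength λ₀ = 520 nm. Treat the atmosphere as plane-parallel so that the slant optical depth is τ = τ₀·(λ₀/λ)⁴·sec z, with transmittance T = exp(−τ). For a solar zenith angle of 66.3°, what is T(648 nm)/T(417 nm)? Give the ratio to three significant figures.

Airmass: sec 66.3° = 2.4879.
τ(648 nm) = 0.124 × (520/648)⁴ × 2.4879 = 0.124 × 0.4147 × 2.4879 = 0.1279.
τ(417 nm) = 0.124 × (520/417)⁴ × 2.4879 = 0.124 × 2.4181 × 2.4879 = 0.7460.
T(648)/T(417) = exp(τ_B − τ_A) = exp(0.6180) = 1.8553.

1.86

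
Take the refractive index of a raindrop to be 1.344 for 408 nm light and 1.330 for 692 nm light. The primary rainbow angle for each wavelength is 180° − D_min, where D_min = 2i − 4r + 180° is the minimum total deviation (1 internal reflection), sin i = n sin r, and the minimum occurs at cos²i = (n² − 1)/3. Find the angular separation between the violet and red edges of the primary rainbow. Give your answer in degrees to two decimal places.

At 408 nm (n = 1.344): cos²i = 0.26878 → i = 58.772°, r = 39.512°, D_min = 139.495°, rainbow angle = 40.505°.
At 692 nm (n = 1.330): cos²i = 0.25630 → i = 59.585°, r = 40.422°, D_min = 137.484°, rainbow angle = 42.516°.
Angular width = |40.505° − 42.516°| = 2.011°.

2.01°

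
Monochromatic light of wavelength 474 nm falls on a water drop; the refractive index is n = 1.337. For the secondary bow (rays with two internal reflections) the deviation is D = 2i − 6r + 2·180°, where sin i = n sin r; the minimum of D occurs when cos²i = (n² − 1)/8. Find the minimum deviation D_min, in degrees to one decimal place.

cos²i = (1.78757 − 1)/8 = 0.09845; i = arccos(0.31376) = 71.714°.
sin r = sin 71.714°/1.337 = 0.71017; r = 45.249°.
D_min = 2·71.714° − 6·45.249° + 360° = 231.934°.

231.9°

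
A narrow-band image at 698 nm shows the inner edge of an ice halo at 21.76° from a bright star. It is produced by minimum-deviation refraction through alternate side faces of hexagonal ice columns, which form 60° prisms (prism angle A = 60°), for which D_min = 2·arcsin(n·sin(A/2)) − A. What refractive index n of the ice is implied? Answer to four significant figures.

1.309

Rearranging: n = sin((D_min + A)/2) / sin(A/2).
(D_min + A)/2 = (21.76° + 60°)/2 = 40.880°.
n = sin 40.880° / sin 30° = 0.6545 / 0.5000 = 1.3090.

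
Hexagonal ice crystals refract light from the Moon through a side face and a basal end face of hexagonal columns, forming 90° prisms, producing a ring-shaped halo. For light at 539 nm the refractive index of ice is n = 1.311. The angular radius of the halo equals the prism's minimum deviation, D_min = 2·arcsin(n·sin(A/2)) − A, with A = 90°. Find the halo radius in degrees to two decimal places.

n·sin(A/2) = 1.311 × sin 45° = 1.311 × 0.7071 = 0.9270.
D_min = 2·arcsin(0.9270) − 90° = 2 × 67.974° − 90° = 45.949°.

45.95°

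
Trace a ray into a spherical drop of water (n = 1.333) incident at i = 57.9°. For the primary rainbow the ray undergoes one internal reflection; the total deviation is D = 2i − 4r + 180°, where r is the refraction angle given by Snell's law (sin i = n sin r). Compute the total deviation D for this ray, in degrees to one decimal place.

sin r = sin 57.9° / 1.333 = 0.8471/1.333 = 0.6355; r = 39.46°.
D = 2·57.9° − 4·39.46° + 180° = 115.80° − 157.83° + 180° = 137.97°.

138.0°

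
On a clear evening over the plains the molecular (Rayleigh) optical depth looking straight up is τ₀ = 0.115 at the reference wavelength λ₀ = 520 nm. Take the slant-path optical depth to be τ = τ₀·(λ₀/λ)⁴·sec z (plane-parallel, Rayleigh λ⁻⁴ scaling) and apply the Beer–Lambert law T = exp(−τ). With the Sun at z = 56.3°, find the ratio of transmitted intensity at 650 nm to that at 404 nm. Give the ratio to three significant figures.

1.62

Airmass: sec 56.3° = 1.8023.
τ(650 nm) = 0.115 × (520/650)⁴ × 1.8023 = 0.115 × 0.4096 × 1.8023 = 0.0849.
τ(404 nm) = 0.115 × (520/404)⁴ × 1.8023 = 0.115 × 2.7447 × 1.8023 = 0.5689.
T(650)/T(404) = exp(τ_B − τ_A) = exp(0.4840) = 1.6225.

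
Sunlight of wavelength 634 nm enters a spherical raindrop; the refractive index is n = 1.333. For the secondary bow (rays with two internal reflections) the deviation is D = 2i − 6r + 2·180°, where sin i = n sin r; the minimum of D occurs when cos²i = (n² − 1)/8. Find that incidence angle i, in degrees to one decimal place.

cos²i = (1.333² − 1)/8 = (1.77689 − 1)/8 = 0.09711.
cos i = 0.31163, so i = 71.843°.

71.8°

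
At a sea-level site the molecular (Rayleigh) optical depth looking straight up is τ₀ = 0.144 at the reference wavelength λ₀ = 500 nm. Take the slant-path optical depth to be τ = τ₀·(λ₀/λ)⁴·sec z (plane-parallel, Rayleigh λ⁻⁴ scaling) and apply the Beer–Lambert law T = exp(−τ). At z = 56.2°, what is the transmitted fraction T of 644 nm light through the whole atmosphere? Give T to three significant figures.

sec 56.2° = 1.7976.
τ = 0.144 × (500/644)⁴ × 1.7976 = 0.144 × 0.3634 × 1.7976 = 0.0941.
T = exp(−0.0941) = 0.9102.

0.910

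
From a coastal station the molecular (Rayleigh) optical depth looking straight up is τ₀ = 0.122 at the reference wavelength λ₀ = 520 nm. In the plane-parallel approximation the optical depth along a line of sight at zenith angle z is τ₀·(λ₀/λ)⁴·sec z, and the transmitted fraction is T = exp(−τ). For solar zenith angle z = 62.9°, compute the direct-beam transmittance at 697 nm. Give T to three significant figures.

sec 62.9° = 2.1952.
τ = 0.122 × (520/697)⁴ × 2.1952 = 0.122 × 0.3098 × 2.1952 = 0.0830.
T = exp(−0.0830) = 0.9204.

0.920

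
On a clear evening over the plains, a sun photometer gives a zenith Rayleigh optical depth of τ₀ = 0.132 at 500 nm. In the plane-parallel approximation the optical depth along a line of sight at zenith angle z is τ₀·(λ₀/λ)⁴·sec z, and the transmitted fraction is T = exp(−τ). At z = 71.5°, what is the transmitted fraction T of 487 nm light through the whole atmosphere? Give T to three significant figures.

0.630

sec 71.5° = 3.1515.
τ = 0.132 × (500/487)⁴ × 3.1515 = 0.132 × 1.1111 × 3.1515 = 0.4622.
T = exp(−0.4622) = 0.6299.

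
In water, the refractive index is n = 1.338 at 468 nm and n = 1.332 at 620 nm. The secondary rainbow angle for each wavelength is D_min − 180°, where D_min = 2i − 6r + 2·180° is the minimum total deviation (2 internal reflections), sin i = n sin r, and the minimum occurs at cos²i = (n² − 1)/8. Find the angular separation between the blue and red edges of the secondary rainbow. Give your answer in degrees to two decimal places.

1.56°

At 468 nm (n = 1.338): cos²i = 0.09878 → i = 71.682°, r = 45.195°, D_min = 232.193°, rainbow angle = 52.193°.
At 620 nm (n = 1.332): cos²i = 0.09678 → i = 71.875°, r = 45.520°, D_min = 230.628°, rainbow angle = 50.628°.
Angular width = |52.193° − 50.628°| = 1.564°.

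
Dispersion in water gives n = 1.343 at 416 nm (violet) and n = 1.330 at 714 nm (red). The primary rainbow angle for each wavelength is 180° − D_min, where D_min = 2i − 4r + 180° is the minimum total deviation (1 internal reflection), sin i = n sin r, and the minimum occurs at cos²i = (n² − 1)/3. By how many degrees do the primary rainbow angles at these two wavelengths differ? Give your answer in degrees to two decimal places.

1.87°

At 416 nm (n = 1.343): cos²i = 0.26788 → i = 58.830°, r = 39.577°, D_min = 139.354°, rainbow angle = 40.646°.
At 714 nm (n = 1.330): cos²i = 0.25630 → i = 59.585°, r = 40.422°, D_min = 137.484°, rainbow angle = 42.516°.
Angular width = |40.646° − 42.516°| = 1.871°.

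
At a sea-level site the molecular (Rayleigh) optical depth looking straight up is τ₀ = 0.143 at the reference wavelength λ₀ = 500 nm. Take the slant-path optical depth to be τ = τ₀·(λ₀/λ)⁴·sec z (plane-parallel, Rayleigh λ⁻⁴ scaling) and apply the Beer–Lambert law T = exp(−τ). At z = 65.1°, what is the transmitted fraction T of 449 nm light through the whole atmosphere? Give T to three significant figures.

sec 65.1° = 2.3751.
τ = 0.143 × (500/449)⁴ × 2.3751 = 0.143 × 1.5378 × 2.3751 = 0.5223.
T = exp(−0.5223) = 0.5932.

0.593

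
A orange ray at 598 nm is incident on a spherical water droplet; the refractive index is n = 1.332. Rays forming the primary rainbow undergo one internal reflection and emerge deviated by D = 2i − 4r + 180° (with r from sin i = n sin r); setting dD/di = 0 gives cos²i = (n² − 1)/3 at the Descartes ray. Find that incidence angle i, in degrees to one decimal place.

cos²i = (1.332² − 1)/3 = (1.77422 − 1)/3 = 0.25807.
cos i = 0.50801, so i = 59.469°.

59.5°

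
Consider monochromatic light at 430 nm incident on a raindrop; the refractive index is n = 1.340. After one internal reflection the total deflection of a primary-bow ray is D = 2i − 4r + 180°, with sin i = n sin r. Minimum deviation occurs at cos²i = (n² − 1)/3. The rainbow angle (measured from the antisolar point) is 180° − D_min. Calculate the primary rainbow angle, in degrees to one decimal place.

cos²i = (1.79560 − 1)/3 = 0.26520; i = arccos(0.51498) = 59.004°.
sin r = sin 59.004°/1.340 = 0.63971; r = 39.770°.
D_min = 2·59.004° − 4·39.770° + 180° = 138.929°.
Rainbow angle = 180° − D_min = 41.071°.

41.1°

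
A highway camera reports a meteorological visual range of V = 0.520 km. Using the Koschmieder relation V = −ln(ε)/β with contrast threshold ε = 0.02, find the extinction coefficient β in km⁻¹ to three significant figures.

7.52 km⁻¹

β = −ln(0.02) / V = 3.912 / 0.520 = 7.5231 km⁻¹.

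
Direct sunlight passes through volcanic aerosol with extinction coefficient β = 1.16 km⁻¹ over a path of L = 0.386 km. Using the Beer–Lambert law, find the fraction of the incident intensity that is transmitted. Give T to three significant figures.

0.639

τ = β·L = 1.16 × 0.386 = 0.4478.
T = exp(−0.4478) = 0.6391.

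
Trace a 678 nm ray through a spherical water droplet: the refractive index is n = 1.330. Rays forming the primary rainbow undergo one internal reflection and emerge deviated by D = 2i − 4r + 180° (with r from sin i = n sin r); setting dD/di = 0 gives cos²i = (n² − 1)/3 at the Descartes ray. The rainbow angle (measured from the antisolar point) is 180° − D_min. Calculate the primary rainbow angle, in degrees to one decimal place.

cos²i = (1.76890 − 1)/3 = 0.25630; i = arccos(0.50626) = 59.585°.
sin r = sin 59.585°/1.330 = 0.64841; r = 40.422°.
D_min = 2·59.585° − 4·40.422° + 180° = 137.484°.
Rainbow angle = 180° − D_min = 42.516°.

42.5°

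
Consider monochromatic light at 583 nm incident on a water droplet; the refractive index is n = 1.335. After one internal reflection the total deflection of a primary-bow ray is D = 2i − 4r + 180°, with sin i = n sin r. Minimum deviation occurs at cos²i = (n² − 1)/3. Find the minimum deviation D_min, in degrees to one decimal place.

138.2°

cos²i = (1.78222 − 1)/3 = 0.26074; i = arccos(0.51063) = 59.294°.
sin r = sin 59.294°/1.335 = 0.64405; r = 40.094°.
D_min = 2·59.294° − 4·40.094° + 180° = 138.212°.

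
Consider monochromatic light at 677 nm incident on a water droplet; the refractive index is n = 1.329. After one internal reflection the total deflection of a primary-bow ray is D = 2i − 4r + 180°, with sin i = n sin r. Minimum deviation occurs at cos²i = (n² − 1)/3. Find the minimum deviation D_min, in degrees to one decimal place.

137.3°

cos²i = (1.76624 − 1)/3 = 0.25541; i = arccos(0.50538) = 59.643°.
sin r = sin 59.643°/1.329 = 0.64928; r = 40.487°.
D_min = 2·59.643° − 4·40.487° + 180° = 137.337°.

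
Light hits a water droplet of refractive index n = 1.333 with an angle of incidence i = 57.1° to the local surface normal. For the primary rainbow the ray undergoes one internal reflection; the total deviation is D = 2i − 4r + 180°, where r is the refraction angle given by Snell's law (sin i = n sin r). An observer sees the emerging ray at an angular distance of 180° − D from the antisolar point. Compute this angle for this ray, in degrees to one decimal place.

sin r = sin 57.1° / 1.333 = 0.8396/1.333 = 0.6299; r = 39.04°.
D = 2·57.1° − 4·39.04° + 180° = 114.20° − 156.16° + 180° = 138.04°.
Angle from antisolar point = 180° − D = 41.96°.

42.0°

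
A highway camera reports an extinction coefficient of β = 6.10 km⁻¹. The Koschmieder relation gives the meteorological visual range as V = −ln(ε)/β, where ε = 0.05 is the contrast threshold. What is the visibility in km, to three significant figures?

0.491 km

V = −ln(0.05) / 6.10 = 2.996 / 6.10 = 0.4911 km.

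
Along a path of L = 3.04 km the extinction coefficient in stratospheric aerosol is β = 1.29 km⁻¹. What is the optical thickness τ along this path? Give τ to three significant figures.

τ = β·L = 1.29 × 3.04 = 3.9216.

3.92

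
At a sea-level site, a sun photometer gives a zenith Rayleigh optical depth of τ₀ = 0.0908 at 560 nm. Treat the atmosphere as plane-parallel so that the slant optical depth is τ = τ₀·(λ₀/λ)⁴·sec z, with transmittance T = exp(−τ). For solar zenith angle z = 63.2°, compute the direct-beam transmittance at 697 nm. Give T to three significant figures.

0.920

sec 63.2° = 2.2179.
τ = 0.0908 × (560/697)⁴ × 2.2179 = 0.0908 × 0.4167 × 2.2179 = 0.0839.
T = exp(−0.0839) = 0.9195.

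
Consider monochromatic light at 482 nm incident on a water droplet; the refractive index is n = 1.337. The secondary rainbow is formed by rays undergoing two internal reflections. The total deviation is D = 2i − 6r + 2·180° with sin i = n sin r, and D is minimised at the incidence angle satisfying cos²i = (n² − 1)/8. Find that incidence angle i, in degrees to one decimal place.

71.7°

cos²i = (1.337² − 1)/8 = (1.78757 − 1)/8 = 0.09845.
cos i = 0.31376, so i = 71.714°.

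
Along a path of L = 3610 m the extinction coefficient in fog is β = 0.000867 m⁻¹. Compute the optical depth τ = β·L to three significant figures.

τ = β·L = 0.000867 × 3610 = 3.1299.

3.13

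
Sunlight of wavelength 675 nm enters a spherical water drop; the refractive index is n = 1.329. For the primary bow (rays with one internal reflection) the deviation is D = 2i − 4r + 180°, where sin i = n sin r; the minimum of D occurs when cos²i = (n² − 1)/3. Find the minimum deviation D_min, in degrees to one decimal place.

cos²i = (1.76624 − 1)/3 = 0.25541; i = arccos(0.50538) = 59.643°.
sin r = sin 59.643°/1.329 = 0.64928; r = 40.487°.
D_min = 2·59.643° − 4·40.487° + 180° = 137.337°.

137.3°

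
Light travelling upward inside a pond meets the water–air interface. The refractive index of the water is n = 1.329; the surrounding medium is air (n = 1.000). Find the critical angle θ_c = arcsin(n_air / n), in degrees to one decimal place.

sin θ_c = n_air / n = 1.000 / 1.329 = 0.7524.
θ_c = arcsin(0.7524) = 48.80°.

48.8°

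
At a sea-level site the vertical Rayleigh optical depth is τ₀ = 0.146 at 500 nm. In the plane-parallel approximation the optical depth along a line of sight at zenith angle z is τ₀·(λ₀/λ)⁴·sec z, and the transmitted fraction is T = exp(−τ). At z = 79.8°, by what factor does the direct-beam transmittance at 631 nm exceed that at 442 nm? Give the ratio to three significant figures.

2.79

Airmass: sec 79.8° = 5.6470.
τ(631 nm) = 0.146 × (500/631)⁴ × 5.6470 = 0.146 × 0.3942 × 5.6470 = 0.3250.
τ(442 nm) = 0.146 × (500/442)⁴ × 5.6470 = 0.146 × 1.6375 × 5.6470 = 1.3501.
T(631)/T(442) = exp(τ_B − τ_A) = exp(1.0251) = 2.7872.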